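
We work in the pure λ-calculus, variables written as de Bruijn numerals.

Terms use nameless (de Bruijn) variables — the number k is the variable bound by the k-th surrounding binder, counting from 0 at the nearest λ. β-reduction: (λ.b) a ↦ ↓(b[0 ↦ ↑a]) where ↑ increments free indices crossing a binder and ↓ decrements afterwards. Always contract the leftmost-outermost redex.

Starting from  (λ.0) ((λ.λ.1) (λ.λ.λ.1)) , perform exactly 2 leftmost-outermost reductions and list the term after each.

Answer: after 2 steps: λ.λ.λ.λ.1

Reduction:
  start: (λ.0) ((λ.λ.1) (λ.λ.λ.1))
  [1] (λ.λ.1) (λ.λ.λ.1)
  [2] λ.λ.λ.λ.1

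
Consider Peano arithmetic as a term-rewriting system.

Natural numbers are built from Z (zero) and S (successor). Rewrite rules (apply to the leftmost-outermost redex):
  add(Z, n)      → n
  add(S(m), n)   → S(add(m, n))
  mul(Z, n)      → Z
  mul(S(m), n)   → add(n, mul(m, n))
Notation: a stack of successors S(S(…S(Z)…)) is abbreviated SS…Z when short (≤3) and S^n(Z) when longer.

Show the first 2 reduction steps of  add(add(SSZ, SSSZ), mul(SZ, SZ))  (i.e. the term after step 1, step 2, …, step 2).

  start: add(add(SSZ, SSSZ), mul(SZ, SZ))
  step 1: add(S(add(SZ, SSSZ)), mul(SZ, SZ))
  step 2: S(add(add(SZ, SSSZ), mul(SZ, SZ)))

Answer: after 2 steps: S(add(add(SZ, SSSZ), mul(SZ, SZ)))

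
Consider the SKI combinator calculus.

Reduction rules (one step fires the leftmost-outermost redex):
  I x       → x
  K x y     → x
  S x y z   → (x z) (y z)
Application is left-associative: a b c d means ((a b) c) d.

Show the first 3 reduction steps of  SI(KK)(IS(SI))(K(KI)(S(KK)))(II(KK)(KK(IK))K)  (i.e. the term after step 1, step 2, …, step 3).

Answer: after 3 steps: S(SI)(KK(IS(SI)))(K(KI)(S(KK)))(II(KK)(KK(IK))K)

Derivation:
  start: SI(KK)(IS(SI))(K(KI)(S(KK)))(II(KK)(KK(IK))K)
  step 1: I(IS(SI))(KK(IS(SI)))(K(KI)(S(KK)))(II(KK)(KK(IK))K)
  step 2: IS(SI)(KK(IS(SI)))(K(KI)(S(KK)))(II(KK)(KK(IK))K)
  step 3: S(SI)(KK(IS(SI)))(K(KI)(S(KK)))(II(KK)(KK(IK))K)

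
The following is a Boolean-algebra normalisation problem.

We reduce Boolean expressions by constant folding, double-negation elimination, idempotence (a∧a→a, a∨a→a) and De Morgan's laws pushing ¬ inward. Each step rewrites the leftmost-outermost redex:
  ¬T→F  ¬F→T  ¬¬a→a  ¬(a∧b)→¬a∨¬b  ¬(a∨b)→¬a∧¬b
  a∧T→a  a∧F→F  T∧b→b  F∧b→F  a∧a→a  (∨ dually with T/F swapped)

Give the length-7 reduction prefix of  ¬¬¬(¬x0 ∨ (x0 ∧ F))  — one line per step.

  start: ¬¬¬(¬x0 ∨ (x0 ∧ F))
  step 1: ¬(¬x0 ∨ (x0 ∧ F))
  step 2: ¬¬x0 ∧ ¬(x0 ∧ F)
  step 3: x0 ∧ ¬(x0 ∧ F)
  step 4: x0 ∧ (¬x0 ∨ ¬F)
  step 5: x0 ∧ (¬x0 ∨ T)
  step 6: x0 ∧ T
  step 7: x0

Answer: after 7 steps: x0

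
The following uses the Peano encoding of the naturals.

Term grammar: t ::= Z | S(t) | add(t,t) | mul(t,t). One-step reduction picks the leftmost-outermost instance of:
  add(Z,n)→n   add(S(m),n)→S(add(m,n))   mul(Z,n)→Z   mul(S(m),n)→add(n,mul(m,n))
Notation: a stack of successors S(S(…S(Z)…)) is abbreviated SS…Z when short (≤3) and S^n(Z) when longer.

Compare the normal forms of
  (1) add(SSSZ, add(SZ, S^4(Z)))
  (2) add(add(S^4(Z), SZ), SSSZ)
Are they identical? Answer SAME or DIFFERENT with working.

Answer: SAME — A ⇓ S^8(Z), B ⇓ S^8(Z)

Reduction:
Term A:
  start: add(SSSZ, add(SZ, S^4(Z)))
  [1] S(add(SSZ, add(SZ, S^4(Z))))
  [2] S(S(add(SZ, add(SZ, S^4(Z)))))
  [3] S(S(S(add(Z, add(SZ, S^4(Z))))))
  [4] S(S(S(add(SZ, S^4(Z)))))
  [5] S(S(S(S(add(Z, S^4(Z))))))
  [6] S^8(Z)

Term B:
  start: add(add(S^4(Z), SZ), SSSZ)
  [1] add(S(add(SSSZ, SZ)), SSSZ)
  [2] S(add(add(SSSZ, SZ), SSSZ))
  [3] S(add(S(add(SSZ, SZ)), SSSZ))
  [4] S(S(add(add(SSZ, SZ), SSSZ)))
  [5] S(S(add(S(add(SZ, SZ)), SSSZ)))
  [6] S(S(S(add(add(SZ, SZ), SSSZ))))
  [7] S(S(S(add(S(add(Z, SZ)), SSSZ))))
  [8] S(S(S(S(add(add(Z, SZ), SSSZ)))))
  [9] S(S(S(S(add(SZ, SSSZ)))))
  [10] S(S(S(S(S(add(Z, SSSZ))))))
  [11] S^8(Z)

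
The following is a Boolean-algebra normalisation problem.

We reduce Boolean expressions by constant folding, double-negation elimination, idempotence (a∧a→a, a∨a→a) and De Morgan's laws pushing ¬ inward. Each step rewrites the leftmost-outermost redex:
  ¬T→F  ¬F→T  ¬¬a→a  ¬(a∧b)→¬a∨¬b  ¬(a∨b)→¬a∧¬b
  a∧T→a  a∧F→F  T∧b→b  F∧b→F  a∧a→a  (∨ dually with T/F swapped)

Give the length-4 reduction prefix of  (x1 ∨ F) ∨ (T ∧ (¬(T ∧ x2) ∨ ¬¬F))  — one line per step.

  start: (x1 ∨ F) ∨ (T ∧ (¬(T ∧ x2) ∨ ¬¬F))
  →1  x1 ∨ (T ∧ (¬(T ∧ x2) ∨ ¬¬F))
  →2  x1 ∨ (¬(T ∧ x2) ∨ ¬¬F)
  →3  x1 ∨ ((¬T ∨ ¬x2) ∨ ¬¬F)
  →4  x1 ∨ ((F ∨ ¬x2) ∨ ¬¬F)

Answer: after 4 steps: x1 ∨ ((F ∨ ¬x2) ∨ ¬¬F)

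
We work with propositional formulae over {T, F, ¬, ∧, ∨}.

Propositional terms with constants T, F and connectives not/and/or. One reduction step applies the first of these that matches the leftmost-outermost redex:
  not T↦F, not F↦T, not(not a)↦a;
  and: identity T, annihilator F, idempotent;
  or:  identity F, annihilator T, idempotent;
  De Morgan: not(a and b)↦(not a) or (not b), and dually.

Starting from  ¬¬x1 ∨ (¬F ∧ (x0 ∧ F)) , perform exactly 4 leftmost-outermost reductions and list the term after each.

Answer: after 4 steps: x1 ∨ F

Derivation:
  start: ¬¬x1 ∨ (¬F ∧ (x0 ∧ F))
  step 1: x1 ∨ (¬F ∧ (x0 ∧ F))
  step 2: x1 ∨ (T ∧ (x0 ∧ F))
  step 3: x1 ∨ (x0 ∧ F)
  step 4: x1 ∨ F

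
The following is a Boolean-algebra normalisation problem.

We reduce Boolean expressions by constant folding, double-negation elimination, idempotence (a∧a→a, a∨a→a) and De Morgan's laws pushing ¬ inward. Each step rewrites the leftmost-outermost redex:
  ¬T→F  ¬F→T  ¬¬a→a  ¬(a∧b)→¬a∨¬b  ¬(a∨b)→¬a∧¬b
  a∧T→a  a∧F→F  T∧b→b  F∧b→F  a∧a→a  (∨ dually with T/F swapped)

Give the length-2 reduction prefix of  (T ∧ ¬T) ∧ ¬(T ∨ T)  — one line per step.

  start: (T ∧ ¬T) ∧ ¬(T ∨ T)
  [1] ¬T ∧ ¬(T ∨ T)
  [2] F ∧ ¬(T ∨ T)

Answer: after 2 steps: F ∧ ¬(T ∨ T)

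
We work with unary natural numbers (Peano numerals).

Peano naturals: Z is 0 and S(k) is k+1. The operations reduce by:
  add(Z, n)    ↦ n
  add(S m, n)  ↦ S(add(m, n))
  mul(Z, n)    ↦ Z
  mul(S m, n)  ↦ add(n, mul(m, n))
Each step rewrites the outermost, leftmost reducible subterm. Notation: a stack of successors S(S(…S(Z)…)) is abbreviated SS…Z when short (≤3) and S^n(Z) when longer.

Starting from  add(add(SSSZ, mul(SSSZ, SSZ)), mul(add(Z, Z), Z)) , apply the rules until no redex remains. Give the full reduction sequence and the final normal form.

Answer: normal form = S^9(Z)  (in 29 steps)

Derivation:
  start: add(add(SSSZ, mul(SSSZ, SSZ)), mul(add(Z, Z), Z))
  [1] add(S(add(SSZ, mul(SSSZ, SSZ))), mul(add(Z, Z), Z))
  [2] S(add(add(SSZ, mul(SSSZ, SSZ)), mul(add(Z, Z), Z)))
  [3] S(add(S(add(SZ, mul(SSSZ, SSZ))), mul(add(Z, Z), Z)))
  [4] S(S(add(add(SZ, mul(SSSZ, SSZ)), mul(add(Z, Z), Z))))
  [5] S(S(add(S(add(Z, mul(SSSZ, SSZ))), mul(add(Z, Z), Z))))
  [6] S(S(S(add(add(Z, mul(SSSZ, SSZ)), mul(add(Z, Z), Z)))))
  [7] S(S(S(add(mul(SSSZ, SSZ), mul(add(Z, Z), Z)))))
  [8] S(S(S(add(add(SSZ, mul(SSZ, SSZ)), mul(add(Z, Z), Z)))))
  [9] S(S(S(add(S(add(SZ, mul(SSZ, SSZ))), mul(add(Z, Z), Z)))))
  [10] S(S(S(S(add(add(SZ, mul(SSZ, SSZ)), mul(add(Z, Z), Z))))))
  [11] S(S(S(S(add(S(add(Z, mul(SSZ, SSZ))), mul(add(Z, Z), Z))))))
  [12] S(S(S(S(S(add(add(Z, mul(SSZ, SSZ)), mul(add(Z, Z), Z)))))))
  [13] S(S(S(S(S(add(mul(SSZ, SSZ), mul(add(Z, Z), Z)))))))
  [14] S(S(S(S(S(add(add(SSZ, mul(SZ, SSZ)), mul(add(Z, Z), Z)))))))
  [15] S(S(S(S(S(add(S(add(SZ, mul(SZ, SSZ))), mul(add(Z, Z), Z)))))))
  [16] S(S(S(S(S(S(add(add(SZ, mul(SZ, SSZ)), mul(add(Z, Z), Z))))))))
  [17] S(S(S(S(S(S(add(S(add(Z, mul(SZ, SSZ))), mul(add(Z, Z), Z))))))))
  [18] S(S(S(S(S(S(S(add(add(Z, mul(SZ, SSZ)), mul(add(Z, Z), Z)))))))))
  [19] S(S(S(S(S(S(S(add(mul(SZ, SSZ), mul(add(Z, Z), Z)))))))))
  [20] S(S(S(S(S(S(S(add(add(SSZ, mul(Z, SSZ)), mul(add(Z, Z), Z)))))))))
  [21] S(S(S(S(S(S(S(add(S(add(SZ, mul(Z, SSZ))), mul(add(Z, Z), Z)))))))))
  [22] S(S(S(S(S(S(S(S(add(add(SZ, mul(Z, SSZ)), mul(add(Z, Z), Z))))))))))
  [23] S(S(S(S(S(S(S(S(add(S(add(Z, mul(Z, SSZ))), mul(add(Z, Z), Z))))))))))
  [24] S(S(S(S(S(S(S(S(S(add(add(Z, mul(Z, SSZ)), mul(add(Z, Z), Z)))))))))))
  [25] S(S(S(S(S(S(S(S(S(add(mul(Z, SSZ), mul(add(Z, Z), Z)))))))))))
  [26] S(S(S(S(S(S(S(S(S(add(Z, mul(add(Z, Z), Z)))))))))))
  [27] S(S(S(S(S(S(S(S(S(mul(add(Z, Z), Z))))))))))
  [28] S(S(S(S(S(S(S(S(S(mul(Z, Z))))))))))
  [29] S^9(Z)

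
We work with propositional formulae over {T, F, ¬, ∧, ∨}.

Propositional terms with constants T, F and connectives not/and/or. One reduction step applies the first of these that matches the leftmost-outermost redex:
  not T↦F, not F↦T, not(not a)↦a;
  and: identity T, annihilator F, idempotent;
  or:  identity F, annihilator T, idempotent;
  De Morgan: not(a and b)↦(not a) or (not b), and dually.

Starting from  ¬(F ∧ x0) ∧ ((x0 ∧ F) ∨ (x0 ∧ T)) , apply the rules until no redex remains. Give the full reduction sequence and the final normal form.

  start: ¬(F ∧ x0) ∧ ((x0 ∧ F) ∨ (x0 ∧ T))
  →1  (¬F ∨ ¬x0) ∧ ((x0 ∧ F) ∨ (x0 ∧ T))
  →2  (T ∨ ¬x0) ∧ ((x0 ∧ F) ∨ (x0 ∧ T))
  →3  T ∧ ((x0 ∧ F) ∨ (x0 ∧ T))
  →4  (x0 ∧ F) ∨ (x0 ∧ T)
  →5  F ∨ (x0 ∧ T)
  →6  x0 ∧ T
  →7  x0

Answer: normal form = x0  (in 7 steps)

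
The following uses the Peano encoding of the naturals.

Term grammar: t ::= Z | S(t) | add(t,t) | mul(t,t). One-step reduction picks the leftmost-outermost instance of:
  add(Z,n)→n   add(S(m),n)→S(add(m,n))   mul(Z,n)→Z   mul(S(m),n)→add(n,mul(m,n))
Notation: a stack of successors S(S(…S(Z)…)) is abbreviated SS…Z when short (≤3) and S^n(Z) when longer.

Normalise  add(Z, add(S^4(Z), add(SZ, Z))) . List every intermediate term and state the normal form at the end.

  start: add(Z, add(S^4(Z), add(SZ, Z)))
  step 1: add(S^4(Z), add(SZ, Z))
  step 2: S(add(SSSZ, add(SZ, Z)))
  step 3: S(S(add(SSZ, add(SZ, Z))))
  step 4: S(S(S(add(SZ, add(SZ, Z)))))
  step 5: S(S(S(S(add(Z, add(SZ, Z))))))
  step 6: S(S(S(S(add(SZ, Z)))))
  step 7: S(S(S(S(S(add(Z, Z))))))
  step 8: S^5(Z)

Answer: normal form = S^5(Z)  (in 8 steps)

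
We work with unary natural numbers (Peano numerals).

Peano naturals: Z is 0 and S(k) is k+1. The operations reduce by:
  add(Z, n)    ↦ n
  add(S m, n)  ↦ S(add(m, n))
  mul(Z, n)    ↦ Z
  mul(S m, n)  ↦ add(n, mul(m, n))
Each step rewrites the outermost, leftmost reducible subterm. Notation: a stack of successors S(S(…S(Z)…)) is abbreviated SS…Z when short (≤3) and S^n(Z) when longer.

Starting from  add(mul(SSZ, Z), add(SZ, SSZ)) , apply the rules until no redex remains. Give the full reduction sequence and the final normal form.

  start: add(mul(SSZ, Z), add(SZ, SSZ))
  step 1: add(add(Z, mul(SZ, Z)), add(SZ, SSZ))
  step 2: add(mul(SZ, Z), add(SZ, SSZ))
  step 3: add(add(Z, mul(Z, Z)), add(SZ, SSZ))
  step 4: add(mul(Z, Z), add(SZ, SSZ))
  step 5: add(Z, add(SZ, SSZ))
  step 6: add(SZ, SSZ)
  step 7: S(add(Z, SSZ))
  step 8: SSSZ

Answer: normal form = SSSZ  (in 8 steps)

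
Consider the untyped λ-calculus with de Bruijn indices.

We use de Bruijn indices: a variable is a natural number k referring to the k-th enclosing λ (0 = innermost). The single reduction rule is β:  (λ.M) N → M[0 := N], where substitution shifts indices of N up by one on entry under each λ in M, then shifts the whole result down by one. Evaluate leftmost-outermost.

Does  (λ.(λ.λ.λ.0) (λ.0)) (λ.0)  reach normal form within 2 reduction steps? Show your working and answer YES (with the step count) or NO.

  start: (λ.(λ.λ.λ.0) (λ.0)) (λ.0)
  [1] (λ.λ.λ.0) (λ.0)
  [2] λ.λ.0

Answer: YES — reaches normal form λ.λ.0 in 2 ≤ 2 steps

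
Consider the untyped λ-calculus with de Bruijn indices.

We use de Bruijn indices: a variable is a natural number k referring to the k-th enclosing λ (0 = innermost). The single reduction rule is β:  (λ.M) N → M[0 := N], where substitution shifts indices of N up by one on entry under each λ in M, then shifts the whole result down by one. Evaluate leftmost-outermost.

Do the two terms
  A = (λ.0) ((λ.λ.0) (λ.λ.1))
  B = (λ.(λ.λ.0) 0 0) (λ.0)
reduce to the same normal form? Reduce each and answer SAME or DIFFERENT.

Answer: SAME — A ⇓ λ.0, B ⇓ λ.0

Reduction:
Term A:
  start: (λ.0) ((λ.λ.0) (λ.λ.1))
  →1  (λ.λ.0) (λ.λ.1)
  →2  λ.0

Term B:
  start: (λ.(λ.λ.0) 0 0) (λ.0)
  →1  (λ.λ.0) (λ.0) (λ.0)
  →2  (λ.0) (λ.0)
  →3  λ.0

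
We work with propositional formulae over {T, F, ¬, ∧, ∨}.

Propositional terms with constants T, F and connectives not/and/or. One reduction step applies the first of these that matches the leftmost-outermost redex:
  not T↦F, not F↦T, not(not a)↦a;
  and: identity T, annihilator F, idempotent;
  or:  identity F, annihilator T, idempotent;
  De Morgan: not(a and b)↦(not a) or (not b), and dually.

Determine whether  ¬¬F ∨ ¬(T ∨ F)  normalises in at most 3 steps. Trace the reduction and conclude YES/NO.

  start: ¬¬F ∨ ¬(T ∨ F)
  [1] F ∨ ¬(T ∨ F)
  [2] ¬(T ∨ F)
  [3] ¬T ∧ ¬F

Answer: NO — after 3 steps the term is ¬T ∧ ¬F, not yet normal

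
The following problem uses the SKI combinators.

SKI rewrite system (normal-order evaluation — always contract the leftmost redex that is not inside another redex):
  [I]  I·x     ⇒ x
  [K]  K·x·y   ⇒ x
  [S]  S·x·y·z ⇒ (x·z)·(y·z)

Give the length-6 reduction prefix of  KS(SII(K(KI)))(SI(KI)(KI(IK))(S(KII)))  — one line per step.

Answer: after 6 steps: S(I(S(KII)))

Working:
  start: KS(SII(K(KI)))(SI(KI)(KI(IK))(S(KII)))
  step 1: S(SI(KI)(KI(IK))(S(KII)))
  step 2: S(I(KI(IK))(KI(KI(IK)))(S(KII)))
  step 3: S(KI(IK)(KI(KI(IK)))(S(KII)))
  step 4: S(I(KI(KI(IK)))(S(KII)))
  step 5: S(KI(KI(IK))(S(KII)))
  step 6: S(I(S(KII)))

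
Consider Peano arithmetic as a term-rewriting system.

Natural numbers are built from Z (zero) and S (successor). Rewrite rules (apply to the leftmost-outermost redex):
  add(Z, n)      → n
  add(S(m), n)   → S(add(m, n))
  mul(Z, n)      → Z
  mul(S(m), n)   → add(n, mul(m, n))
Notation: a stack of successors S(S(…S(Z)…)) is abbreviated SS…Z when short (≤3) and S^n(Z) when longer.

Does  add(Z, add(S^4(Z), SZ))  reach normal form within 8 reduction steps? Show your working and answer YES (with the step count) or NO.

Answer: YES — reaches normal form S^5(Z) in 6 ≤ 8 steps

Working:
  start: add(Z, add(S^4(Z), SZ))
  [1] add(S^4(Z), SZ)
  [2] S(add(SSSZ, SZ))
  [3] S(S(add(SSZ, SZ)))
  [4] S(S(S(add(SZ, SZ))))
  [5] S(S(S(S(add(Z, SZ)))))
  [6] S^5(Z)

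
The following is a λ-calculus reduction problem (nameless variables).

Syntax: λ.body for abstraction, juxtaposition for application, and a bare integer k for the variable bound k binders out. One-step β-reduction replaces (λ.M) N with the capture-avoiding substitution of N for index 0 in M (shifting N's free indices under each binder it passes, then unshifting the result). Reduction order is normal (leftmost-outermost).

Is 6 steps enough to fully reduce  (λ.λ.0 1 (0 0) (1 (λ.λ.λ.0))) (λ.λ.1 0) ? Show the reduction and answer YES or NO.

Answer: YES — reaches normal form λ.0 (λ.λ.1 0) (0 0) (λ.λ.λ.0) in 3 ≤ 6 steps

Derivation:
  start: (λ.λ.0 1 (0 0) (1 (λ.λ.λ.0))) (λ.λ.1 0)
  step 1: λ.0 (λ.λ.1 0) (0 0) ((λ.λ.1 0) (λ.λ.λ.0))
  step 2: λ.0 (λ.λ.1 0) (0 0) (λ.(λ.λ.λ.0) 0)
  step 3: λ.0 (λ.λ.1 0) (0 0) (λ.λ.λ.0)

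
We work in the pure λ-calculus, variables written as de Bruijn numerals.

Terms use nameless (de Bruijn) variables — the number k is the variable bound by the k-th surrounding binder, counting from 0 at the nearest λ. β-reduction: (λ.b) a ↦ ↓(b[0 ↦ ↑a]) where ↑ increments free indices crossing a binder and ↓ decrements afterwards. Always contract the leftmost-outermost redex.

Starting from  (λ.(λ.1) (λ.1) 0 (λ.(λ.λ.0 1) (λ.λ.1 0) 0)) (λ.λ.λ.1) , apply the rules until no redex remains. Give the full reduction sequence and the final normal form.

Answer: normal form = λ.λ.0 (λ.λ.1 0)  (in 6 steps)

Derivation:
  start: (λ.(λ.1) (λ.1) 0 (λ.(λ.λ.0 1) (λ.λ.1 0) 0)) (λ.λ.λ.1)
  [1] (λ.λ.λ.λ.1) (λ.λ.λ.λ.1) (λ.λ.λ.1) (λ.(λ.λ.0 1) (λ.λ.1 0) 0)
  [2] (λ.λ.λ.1) (λ.λ.λ.1) (λ.(λ.λ.0 1) (λ.λ.1 0) 0)
  [3] (λ.λ.1) (λ.(λ.λ.0 1) (λ.λ.1 0) 0)
  [4] λ.λ.(λ.λ.0 1) (λ.λ.1 0) 0
  [5] λ.λ.(λ.0 (λ.λ.1 0)) 0
  [6] λ.λ.0 (λ.λ.1 0)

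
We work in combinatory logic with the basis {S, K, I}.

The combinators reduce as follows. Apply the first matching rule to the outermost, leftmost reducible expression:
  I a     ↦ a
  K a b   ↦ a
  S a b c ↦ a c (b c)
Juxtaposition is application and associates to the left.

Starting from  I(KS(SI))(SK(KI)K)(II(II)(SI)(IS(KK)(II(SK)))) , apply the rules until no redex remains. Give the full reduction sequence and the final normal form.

Answer: normal form = SK(SI(S(KK)(SK)))  (in 11 steps)

Derivation:
  start: I(KS(SI))(SK(KI)K)(II(II)(SI)(IS(KK)(II(SK))))
  step 1: KS(SI)(SK(KI)K)(II(II)(SI)(IS(KK)(II(SK))))
  step 2: S(SK(KI)K)(II(II)(SI)(IS(KK)(II(SK))))
  step 3: S(KK(KIK))(II(II)(SI)(IS(KK)(II(SK))))
  step 4: SK(II(II)(SI)(IS(KK)(II(SK))))
  step 5: SK(I(II)(SI)(IS(KK)(II(SK))))
  step 6: SK(II(SI)(IS(KK)(II(SK))))
  step 7: SK(I(SI)(IS(KK)(II(SK))))
  step 8: SK(SI(IS(KK)(II(SK))))
  step 9: SK(SI(S(KK)(II(SK))))
  step 10: SK(SI(S(KK)(I(SK))))
  step 11: SK(SI(S(KK)(SK)))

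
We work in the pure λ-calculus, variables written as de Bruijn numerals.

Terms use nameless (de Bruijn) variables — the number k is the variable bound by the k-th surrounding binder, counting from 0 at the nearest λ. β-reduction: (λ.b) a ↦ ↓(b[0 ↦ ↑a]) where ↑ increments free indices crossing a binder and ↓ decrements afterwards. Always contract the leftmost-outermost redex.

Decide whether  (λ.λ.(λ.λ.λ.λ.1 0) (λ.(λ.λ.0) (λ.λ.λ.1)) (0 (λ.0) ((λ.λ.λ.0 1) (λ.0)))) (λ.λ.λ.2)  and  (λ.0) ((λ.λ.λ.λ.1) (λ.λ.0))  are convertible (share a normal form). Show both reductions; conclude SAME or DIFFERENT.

Answer: DIFFERENT — A ⇓ λ.λ.λ.1 0, B ⇓ λ.λ.λ.1

Reduction:
Term A:
  start: (λ.λ.(λ.λ.λ.λ.1 0) (λ.(λ.λ.0) (λ.λ.λ.1)) (0 (λ.0) ((λ.λ.λ.0 1) (λ.0)))) (λ.λ.λ.2)
  step 1: λ.(λ.λ.λ.λ.1 0) (λ.(λ.λ.0) (λ.λ.λ.1)) (0 (λ.0) ((λ.λ.λ.0 1) (λ.0)))
  step 2: λ.(λ.λ.λ.1 0) (0 (λ.0) ((λ.λ.λ.0 1) (λ.0)))
  step 3: λ.λ.λ.1 0

Term B:
  start: (λ.0) ((λ.λ.λ.λ.1) (λ.λ.0))
  step 1: (λ.λ.λ.λ.1) (λ.λ.0)
  step 2: λ.λ.λ.1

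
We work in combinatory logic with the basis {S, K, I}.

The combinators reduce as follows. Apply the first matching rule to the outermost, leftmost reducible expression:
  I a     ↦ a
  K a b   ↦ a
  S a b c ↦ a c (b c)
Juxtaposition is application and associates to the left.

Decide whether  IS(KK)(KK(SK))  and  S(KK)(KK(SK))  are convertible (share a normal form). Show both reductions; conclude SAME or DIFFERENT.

Term A:
  start: IS(KK)(KK(SK))
  →1  S(KK)(KK(SK))
  →2  S(KK)K

Term B:
  start: S(KK)(KK(SK))
  →1  S(KK)K

Answer: SAME — A ⇓ S(KK)K, B ⇓ S(KK)K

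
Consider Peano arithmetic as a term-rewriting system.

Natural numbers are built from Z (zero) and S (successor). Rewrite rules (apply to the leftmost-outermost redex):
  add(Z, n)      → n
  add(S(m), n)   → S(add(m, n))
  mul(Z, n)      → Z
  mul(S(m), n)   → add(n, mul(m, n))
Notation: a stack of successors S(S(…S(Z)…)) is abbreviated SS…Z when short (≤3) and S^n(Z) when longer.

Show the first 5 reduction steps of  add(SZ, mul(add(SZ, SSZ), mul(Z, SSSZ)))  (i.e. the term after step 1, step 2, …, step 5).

Answer: after 5 steps: S(add(Z, mul(add(Z, SSZ), mul(Z, SSSZ))))

Derivation:
  start: add(SZ, mul(add(SZ, SSZ), mul(Z, SSSZ)))
  →1  S(add(Z, mul(add(SZ, SSZ), mul(Z, SSSZ))))
  →2  S(mul(add(SZ, SSZ), mul(Z, SSSZ)))
  →3  S(mul(S(add(Z, SSZ)), mul(Z, SSSZ)))
  →4  S(add(mul(Z, SSSZ), mul(add(Z, SSZ), mul(Z, SSSZ))))
  →5  S(add(Z, mul(add(Z, SSZ), mul(Z, SSSZ))))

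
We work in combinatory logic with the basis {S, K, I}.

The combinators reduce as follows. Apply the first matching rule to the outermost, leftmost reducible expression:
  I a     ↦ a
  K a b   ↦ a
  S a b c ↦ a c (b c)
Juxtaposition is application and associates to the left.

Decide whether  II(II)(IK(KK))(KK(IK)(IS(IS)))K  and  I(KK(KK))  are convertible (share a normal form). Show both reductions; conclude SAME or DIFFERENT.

Term A:
  start: II(II)(IK(KK))(KK(IK)(IS(IS)))K
  →1  I(II)(IK(KK))(KK(IK)(IS(IS)))K
  →2  II(IK(KK))(KK(IK)(IS(IS)))K
  →3  I(IK(KK))(KK(IK)(IS(IS)))K
  →4  IK(KK)(KK(IK)(IS(IS)))K
  →5  K(KK)(KK(IK)(IS(IS)))K
  →6  KKK
  →7  K

Term B:
  start: I(KK(KK))
  →1  KK(KK)
  →2  K

Answer: SAME — A ⇓ K, B ⇓ K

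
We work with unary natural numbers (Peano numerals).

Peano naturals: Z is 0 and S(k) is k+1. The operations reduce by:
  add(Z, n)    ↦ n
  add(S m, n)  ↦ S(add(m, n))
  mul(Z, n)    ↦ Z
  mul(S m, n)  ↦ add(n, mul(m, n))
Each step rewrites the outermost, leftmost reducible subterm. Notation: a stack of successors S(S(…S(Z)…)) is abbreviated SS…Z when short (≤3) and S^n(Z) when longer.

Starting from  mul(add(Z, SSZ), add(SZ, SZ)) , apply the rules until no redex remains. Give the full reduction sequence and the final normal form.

Answer: normal form = S^4(Z)  (in 14 steps)

Working:
  start: mul(add(Z, SSZ), add(SZ, SZ))
  [1] mul(SSZ, add(SZ, SZ))
  [2] add(add(SZ, SZ), mul(SZ, add(SZ, SZ)))
  [3] add(S(add(Z, SZ)), mul(SZ, add(SZ, SZ)))
  [4] S(add(add(Z, SZ), mul(SZ, add(SZ, SZ))))
  [5] S(add(SZ, mul(SZ, add(SZ, SZ))))
  [6] S(S(add(Z, mul(SZ, add(SZ, SZ)))))
  [7] S(S(mul(SZ, add(SZ, SZ))))
  [8] S(S(add(add(SZ, SZ), mul(Z, add(SZ, SZ)))))
  [9] S(S(add(S(add(Z, SZ)), mul(Z, add(SZ, SZ)))))
  [10] S(S(S(add(add(Z, SZ), mul(Z, add(SZ, SZ))))))
  [11] S(S(S(add(SZ, mul(Z, add(SZ, SZ))))))
  [12] S(S(S(S(add(Z, mul(Z, add(SZ, SZ)))))))
  [13] S(S(S(S(mul(Z, add(SZ, SZ))))))
  [14] S^4(Z)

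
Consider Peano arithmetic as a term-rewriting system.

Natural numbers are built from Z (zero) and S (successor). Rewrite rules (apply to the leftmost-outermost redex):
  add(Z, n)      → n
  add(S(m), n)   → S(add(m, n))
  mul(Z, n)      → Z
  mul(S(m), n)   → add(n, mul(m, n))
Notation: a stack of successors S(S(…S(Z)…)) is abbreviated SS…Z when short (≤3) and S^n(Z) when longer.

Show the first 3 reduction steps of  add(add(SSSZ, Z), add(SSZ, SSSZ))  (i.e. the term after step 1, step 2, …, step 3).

Answer: after 3 steps: S(add(S(add(SZ, Z)), add(SSZ, SSSZ)))

Reduction:
  start: add(add(SSSZ, Z), add(SSZ, SSSZ))
  step 1: add(S(add(SSZ, Z)), add(SSZ, SSSZ))
  step 2: S(add(add(SSZ, Z), add(SSZ, SSSZ)))
  step 3: S(add(S(add(SZ, Z)), add(SSZ, SSSZ)))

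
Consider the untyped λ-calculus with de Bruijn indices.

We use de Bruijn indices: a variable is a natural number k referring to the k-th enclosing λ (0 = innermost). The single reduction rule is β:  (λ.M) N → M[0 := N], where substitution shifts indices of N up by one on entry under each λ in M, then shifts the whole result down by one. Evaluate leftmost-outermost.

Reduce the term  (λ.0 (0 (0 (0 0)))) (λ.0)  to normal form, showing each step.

  start: (λ.0 (0 (0 (0 0)))) (λ.0)
  step 1: (λ.0) ((λ.0) ((λ.0) ((λ.0) (λ.0))))
  step 2: (λ.0) ((λ.0) ((λ.0) (λ.0)))
  step 3: (λ.0) ((λ.0) (λ.0))
  step 4: (λ.0) (λ.0)
  step 5: λ.0

Answer: normal form = λ.0  (in 5 steps)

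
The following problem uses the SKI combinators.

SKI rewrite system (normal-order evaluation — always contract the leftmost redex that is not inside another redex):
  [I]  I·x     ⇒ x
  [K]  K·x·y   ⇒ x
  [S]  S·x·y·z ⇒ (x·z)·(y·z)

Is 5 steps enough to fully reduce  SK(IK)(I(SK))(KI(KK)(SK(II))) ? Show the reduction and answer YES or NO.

Answer: NO — after 5 steps the term is SK(SK(II)), not yet normal

Derivation:
  start: SK(IK)(I(SK))(KI(KK)(SK(II)))
  step 1: K(I(SK))(IK(I(SK)))(KI(KK)(SK(II)))
  step 2: I(SK)(KI(KK)(SK(II)))
  step 3: SK(KI(KK)(SK(II)))
  step 4: SK(I(SK(II)))
  step 5: SK(SK(II))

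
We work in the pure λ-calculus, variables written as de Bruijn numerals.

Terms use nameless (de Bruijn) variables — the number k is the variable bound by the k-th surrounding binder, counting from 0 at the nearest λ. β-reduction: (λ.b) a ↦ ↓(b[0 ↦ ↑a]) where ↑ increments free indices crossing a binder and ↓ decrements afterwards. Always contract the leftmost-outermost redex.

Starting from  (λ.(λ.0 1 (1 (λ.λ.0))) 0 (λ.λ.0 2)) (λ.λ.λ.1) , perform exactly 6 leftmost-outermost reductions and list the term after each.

Answer: after 6 steps: λ.λ.1

Reduction:
  start: (λ.(λ.0 1 (1 (λ.λ.0))) 0 (λ.λ.0 2)) (λ.λ.λ.1)
  step 1: (λ.0 (λ.λ.λ.1) ((λ.λ.λ.1) (λ.λ.0))) (λ.λ.λ.1) (λ.λ.0 (λ.λ.λ.1))
  step 2: (λ.λ.λ.1) (λ.λ.λ.1) ((λ.λ.λ.1) (λ.λ.0)) (λ.λ.0 (λ.λ.λ.1))
  step 3: (λ.λ.1) ((λ.λ.λ.1) (λ.λ.0)) (λ.λ.0 (λ.λ.λ.1))
  step 4: (λ.(λ.λ.λ.1) (λ.λ.0)) (λ.λ.0 (λ.λ.λ.1))
  step 5: (λ.λ.λ.1) (λ.λ.0)
  step 6: λ.λ.1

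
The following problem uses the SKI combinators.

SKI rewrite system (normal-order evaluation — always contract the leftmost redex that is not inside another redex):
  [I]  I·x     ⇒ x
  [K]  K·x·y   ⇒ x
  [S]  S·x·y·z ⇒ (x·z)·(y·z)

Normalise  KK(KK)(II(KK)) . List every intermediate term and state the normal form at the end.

  start: KK(KK)(II(KK))
  →1  K(II(KK))
  →2  K(I(KK))
  →3  K(KK)

Answer: normal form = K(KK)  (in 3 steps)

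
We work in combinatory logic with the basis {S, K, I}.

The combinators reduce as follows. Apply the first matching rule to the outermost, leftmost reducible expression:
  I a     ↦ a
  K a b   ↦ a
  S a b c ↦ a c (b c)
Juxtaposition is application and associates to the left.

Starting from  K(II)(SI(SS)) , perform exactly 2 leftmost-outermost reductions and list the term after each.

Answer: after 2 steps: I

Reduction:
  start: K(II)(SI(SS))
  →1  II
  →2  I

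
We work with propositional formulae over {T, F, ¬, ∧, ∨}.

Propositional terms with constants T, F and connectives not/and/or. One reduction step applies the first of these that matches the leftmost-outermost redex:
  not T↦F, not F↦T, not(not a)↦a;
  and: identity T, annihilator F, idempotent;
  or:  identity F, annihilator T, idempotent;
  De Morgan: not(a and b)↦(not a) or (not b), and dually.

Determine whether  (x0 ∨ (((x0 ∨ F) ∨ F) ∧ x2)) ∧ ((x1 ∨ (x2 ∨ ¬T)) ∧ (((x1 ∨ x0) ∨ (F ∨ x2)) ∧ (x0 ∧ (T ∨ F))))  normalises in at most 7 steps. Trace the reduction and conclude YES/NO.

Answer: YES — reaches normal form (x0 ∨ (x0 ∧ x2)) ∧ ((x1 ∨ x2) ∧ (((x1 ∨ x0) ∨ x2) ∧ x0)) in 7 ≤ 7 steps

Working:
  start: (x0 ∨ (((x0 ∨ F) ∨ F) ∧ x2)) ∧ ((x1 ∨ (x2 ∨ ¬T)) ∧ (((x1 ∨ x0) ∨ (F ∨ x2)) ∧ (x0 ∧ (T ∨ F))))
  step 1: (x0 ∨ ((x0 ∨ F) ∧ x2)) ∧ ((x1 ∨ (x2 ∨ ¬T)) ∧ (((x1 ∨ x0) ∨ (F ∨ x2)) ∧ (x0 ∧ (T ∨ F))))
  step 2: (x0 ∨ (x0 ∧ x2)) ∧ ((x1 ∨ (x2 ∨ ¬T)) ∧ (((x1 ∨ x0) ∨ (F ∨ x2)) ∧ (x0 ∧ (T ∨ F))))
  step 3: (x0 ∨ (x0 ∧ x2)) ∧ ((x1 ∨ (x2 ∨ F)) ∧ (((x1 ∨ x0) ∨ (F ∨ x2)) ∧ (x0 ∧ (T ∨ F))))
  step 4: (x0 ∨ (x0 ∧ x2)) ∧ ((x1 ∨ x2) ∧ (((x1 ∨ x0) ∨ (F ∨ x2)) ∧ (x0 ∧ (T ∨ F))))
  step 5: (x0 ∨ (x0 ∧ x2)) ∧ ((x1 ∨ x2) ∧ (((x1 ∨ x0) ∨ x2) ∧ (x0 ∧ (T ∨ F))))
  step 6: (x0 ∨ (x0 ∧ x2)) ∧ ((x1 ∨ x2) ∧ (((x1 ∨ x0) ∨ x2) ∧ (x0 ∧ T)))
  step 7: (x0 ∨ (x0 ∧ x2)) ∧ ((x1 ∨ x2) ∧ (((x1 ∨ x0) ∨ x2) ∧ x0))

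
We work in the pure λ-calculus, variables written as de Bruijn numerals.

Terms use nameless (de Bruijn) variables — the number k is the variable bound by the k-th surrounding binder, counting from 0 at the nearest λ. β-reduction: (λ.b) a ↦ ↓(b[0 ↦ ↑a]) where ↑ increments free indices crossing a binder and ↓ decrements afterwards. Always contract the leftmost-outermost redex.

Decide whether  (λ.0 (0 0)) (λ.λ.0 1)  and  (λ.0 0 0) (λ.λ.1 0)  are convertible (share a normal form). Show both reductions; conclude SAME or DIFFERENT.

Answer: DIFFERENT — A ⇓ λ.0 (λ.0 (λ.λ.0 1)), B ⇓ λ.λ.1 0

Working:
Term A:
  start: (λ.0 (0 0)) (λ.λ.0 1)
  step 1: (λ.λ.0 1) ((λ.λ.0 1) (λ.λ.0 1))
  step 2: λ.0 ((λ.λ.0 1) (λ.λ.0 1))
  step 3: λ.0 (λ.0 (λ.λ.0 1))

Term B:
  start: (λ.0 0 0) (λ.λ.1 0)
  step 1: (λ.λ.1 0) (λ.λ.1 0) (λ.λ.1 0)
  step 2: (λ.(λ.λ.1 0) 0) (λ.λ.1 0)
  step 3: (λ.λ.1 0) (λ.λ.1 0)
  step 4: λ.(λ.λ.1 0) 0
  step 5: λ.λ.1 0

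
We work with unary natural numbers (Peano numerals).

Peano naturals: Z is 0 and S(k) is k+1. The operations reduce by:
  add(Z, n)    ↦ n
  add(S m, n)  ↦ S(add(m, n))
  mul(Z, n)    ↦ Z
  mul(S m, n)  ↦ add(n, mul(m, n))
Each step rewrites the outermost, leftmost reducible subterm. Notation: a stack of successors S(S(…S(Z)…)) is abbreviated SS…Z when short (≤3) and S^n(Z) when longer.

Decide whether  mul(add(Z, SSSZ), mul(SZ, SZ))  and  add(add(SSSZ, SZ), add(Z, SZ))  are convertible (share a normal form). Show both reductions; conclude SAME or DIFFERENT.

Answer: DIFFERENT — A ⇓ SSSZ, B ⇓ S^5(Z)

Working:
Term A:
  start: mul(add(Z, SSSZ), mul(SZ, SZ))
  step 1: mul(SSSZ, mul(SZ, SZ))
  step 2: add(mul(SZ, SZ), mul(SSZ, mul(SZ, SZ)))
  step 3: add(add(SZ, mul(Z, SZ)), mul(SSZ, mul(SZ, SZ)))
  step 4: add(S(add(Z, mul(Z, SZ))), mul(SSZ, mul(SZ, SZ)))
  step 5: S(add(add(Z, mul(Z, SZ)), mul(SSZ, mul(SZ, SZ))))
  step 6: S(add(mul(Z, SZ), mul(SSZ, mul(SZ, SZ))))
  step 7: S(add(Z, mul(SSZ, mul(SZ, SZ))))
  step 8: S(mul(SSZ, mul(SZ, SZ)))
  step 9: S(add(mul(SZ, SZ), mul(SZ, mul(SZ, SZ))))
  step 10: S(add(add(SZ, mul(Z, SZ)), mul(SZ, mul(SZ, SZ))))
  step 11: S(add(S(add(Z, mul(Z, SZ))), mul(SZ, mul(SZ, SZ))))
  step 12: S(S(add(add(Z, mul(Z, SZ)), mul(SZ, mul(SZ, SZ)))))
  step 13: S(S(add(mul(Z, SZ), mul(SZ, mul(SZ, SZ)))))
  step 14: S(S(add(Z, mul(SZ, mul(SZ, SZ)))))
  step 15: S(S(mul(SZ, mul(SZ, SZ))))
  step 16: S(S(add(mul(SZ, SZ), mul(Z, mul(SZ, SZ)))))
  step 17: S(S(add(add(SZ, mul(Z, SZ)), mul(Z, mul(SZ, SZ)))))
  step 18: S(S(add(S(add(Z, mul(Z, SZ))), mul(Z, mul(SZ, SZ)))))
  step 19: S(S(S(add(add(Z, mul(Z, SZ)), mul(Z, mul(SZ, SZ))))))
  step 20: S(S(S(add(mul(Z, SZ), mul(Z, mul(SZ, SZ))))))
  step 21: S(S(S(add(Z, mul(Z, mul(SZ, SZ))))))
  step 22: S(S(S(mul(Z, mul(SZ, SZ)))))
  step 23: SSSZ

Term B:
  start: add(add(SSSZ, SZ), add(Z, SZ))
  step 1: add(S(add(SSZ, SZ)), add(Z, SZ))
  step 2: S(add(add(SSZ, SZ), add(Z, SZ)))
  step 3: S(add(S(add(SZ, SZ)), add(Z, SZ)))
  step 4: S(S(add(add(SZ, SZ), add(Z, SZ))))
  step 5: S(S(add(S(add(Z, SZ)), add(Z, SZ))))
  step 6: S(S(S(add(add(Z, SZ), add(Z, SZ)))))
  step 7: S(S(S(add(SZ, add(Z, SZ)))))
  step 8: S(S(S(S(add(Z, add(Z, SZ))))))
  step 9: S(S(S(S(add(Z, SZ)))))
  step 10: S^5(Z)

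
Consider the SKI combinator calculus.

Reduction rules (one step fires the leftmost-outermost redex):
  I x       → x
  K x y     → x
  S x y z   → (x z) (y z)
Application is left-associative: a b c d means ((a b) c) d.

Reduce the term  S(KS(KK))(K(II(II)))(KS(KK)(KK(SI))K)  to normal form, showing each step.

Answer: normal form = S(SKK)I  (in 8 steps)

Derivation:
  start: S(KS(KK))(K(II(II)))(KS(KK)(KK(SI))K)
  [1] KS(KK)(KS(KK)(KK(SI))K)(K(II(II))(KS(KK)(KK(SI))K))
  [2] S(KS(KK)(KK(SI))K)(K(II(II))(KS(KK)(KK(SI))K))
  [3] S(S(KK(SI))K)(K(II(II))(KS(KK)(KK(SI))K))
  [4] S(SKK)(K(II(II))(KS(KK)(KK(SI))K))
  [5] S(SKK)(II(II))
  [6] S(SKK)(I(II))
  [7] S(SKK)(II)
  [8] S(SKK)I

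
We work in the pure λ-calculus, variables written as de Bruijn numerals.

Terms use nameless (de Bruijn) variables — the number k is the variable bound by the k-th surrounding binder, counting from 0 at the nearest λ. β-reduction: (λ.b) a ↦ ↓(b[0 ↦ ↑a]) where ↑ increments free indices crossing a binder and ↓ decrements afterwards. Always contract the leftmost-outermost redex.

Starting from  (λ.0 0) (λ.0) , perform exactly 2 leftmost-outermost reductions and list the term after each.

  start: (λ.0 0) (λ.0)
  →1  (λ.0) (λ.0)
  →2  λ.0

Answer: after 2 steps: λ.0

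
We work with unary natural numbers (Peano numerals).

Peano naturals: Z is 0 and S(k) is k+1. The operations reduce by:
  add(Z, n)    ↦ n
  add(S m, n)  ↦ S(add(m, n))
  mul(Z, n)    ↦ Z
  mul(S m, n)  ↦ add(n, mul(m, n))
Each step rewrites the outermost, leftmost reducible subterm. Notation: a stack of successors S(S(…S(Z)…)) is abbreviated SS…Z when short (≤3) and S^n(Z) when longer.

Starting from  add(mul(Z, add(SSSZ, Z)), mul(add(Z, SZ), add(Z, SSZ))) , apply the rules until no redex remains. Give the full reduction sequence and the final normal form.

  start: add(mul(Z, add(SSSZ, Z)), mul(add(Z, SZ), add(Z, SSZ)))
  →1  add(Z, mul(add(Z, SZ), add(Z, SSZ)))
  →2  mul(add(Z, SZ), add(Z, SSZ))
  →3  mul(SZ, add(Z, SSZ))
  →4  add(add(Z, SSZ), mul(Z, add(Z, SSZ)))
  →5  add(SSZ, mul(Z, add(Z, SSZ)))
  →6  S(add(SZ, mul(Z, add(Z, SSZ))))
  →7  S(S(add(Z, mul(Z, add(Z, SSZ)))))
  →8  S(S(mul(Z, add(Z, SSZ))))
  →9  SSZ

Answer: normal form = SSZ  (in 9 steps)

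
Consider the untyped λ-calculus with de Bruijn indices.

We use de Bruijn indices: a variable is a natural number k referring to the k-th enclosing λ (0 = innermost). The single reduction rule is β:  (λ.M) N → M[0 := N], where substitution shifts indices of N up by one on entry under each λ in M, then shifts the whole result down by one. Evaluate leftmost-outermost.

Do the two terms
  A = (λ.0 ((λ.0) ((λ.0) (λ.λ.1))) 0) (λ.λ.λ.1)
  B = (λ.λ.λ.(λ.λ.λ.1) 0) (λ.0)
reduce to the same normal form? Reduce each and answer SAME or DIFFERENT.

Term A:
  start: (λ.0 ((λ.0) ((λ.0) (λ.λ.1))) 0) (λ.λ.λ.1)
  →1  (λ.λ.λ.1) ((λ.0) ((λ.0) (λ.λ.1))) (λ.λ.λ.1)
  →2  (λ.λ.1) (λ.λ.λ.1)
  →3  λ.λ.λ.λ.1

Term B:
  start: (λ.λ.λ.(λ.λ.λ.1) 0) (λ.0)
  →1  λ.λ.(λ.λ.λ.1) 0
  →2  λ.λ.λ.λ.1

Answer: SAME — A ⇓ λ.λ.λ.λ.1, B ⇓ λ.λ.λ.λ.1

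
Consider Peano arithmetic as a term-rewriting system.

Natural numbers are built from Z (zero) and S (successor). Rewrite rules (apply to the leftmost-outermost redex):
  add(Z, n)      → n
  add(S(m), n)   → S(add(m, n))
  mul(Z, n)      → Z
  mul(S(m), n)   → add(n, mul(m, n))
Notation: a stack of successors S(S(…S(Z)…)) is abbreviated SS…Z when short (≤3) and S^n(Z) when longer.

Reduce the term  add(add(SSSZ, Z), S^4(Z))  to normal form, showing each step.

Answer: normal form = S^7(Z)  (in 8 steps)

Derivation:
  start: add(add(SSSZ, Z), S^4(Z))
  →1  add(S(add(SSZ, Z)), S^4(Z))
  →2  S(add(add(SSZ, Z), S^4(Z)))
  →3  S(add(S(add(SZ, Z)), S^4(Z)))
  →4  S(S(add(add(SZ, Z), S^4(Z))))
  →5  S(S(add(S(add(Z, Z)), S^4(Z))))
  →6  S(S(S(add(add(Z, Z), S^4(Z)))))
  →7  S(S(S(add(Z, S^4(Z)))))
  →8  S^7(Z)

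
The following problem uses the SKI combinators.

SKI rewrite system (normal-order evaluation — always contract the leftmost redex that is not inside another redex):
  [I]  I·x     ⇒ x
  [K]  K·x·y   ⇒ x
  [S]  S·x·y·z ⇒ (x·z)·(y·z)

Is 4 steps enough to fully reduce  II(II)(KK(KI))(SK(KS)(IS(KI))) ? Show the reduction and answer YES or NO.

  start: II(II)(KK(KI))(SK(KS)(IS(KI)))
  step 1: I(II)(KK(KI))(SK(KS)(IS(KI)))
  step 2: II(KK(KI))(SK(KS)(IS(KI)))
  step 3: I(KK(KI))(SK(KS)(IS(KI)))
  step 4: KK(KI)(SK(KS)(IS(KI)))

Answer: NO — after 4 steps the term is KK(KI)(SK(KS)(IS(KI))), not yet normal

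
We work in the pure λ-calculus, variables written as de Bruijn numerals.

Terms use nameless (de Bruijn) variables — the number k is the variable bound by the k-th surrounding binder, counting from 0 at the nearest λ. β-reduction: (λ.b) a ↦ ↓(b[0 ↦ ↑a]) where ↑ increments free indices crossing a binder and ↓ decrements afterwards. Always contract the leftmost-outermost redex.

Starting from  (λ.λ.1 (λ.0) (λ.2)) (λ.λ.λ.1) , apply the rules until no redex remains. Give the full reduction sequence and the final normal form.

  start: (λ.λ.1 (λ.0) (λ.2)) (λ.λ.λ.1)
  step 1: λ.(λ.λ.λ.1) (λ.0) (λ.λ.λ.λ.1)
  step 2: λ.(λ.λ.1) (λ.λ.λ.λ.1)
  step 3: λ.λ.λ.λ.λ.λ.1

Answer: normal form = λ.λ.λ.λ.λ.λ.1  (in 3 steps)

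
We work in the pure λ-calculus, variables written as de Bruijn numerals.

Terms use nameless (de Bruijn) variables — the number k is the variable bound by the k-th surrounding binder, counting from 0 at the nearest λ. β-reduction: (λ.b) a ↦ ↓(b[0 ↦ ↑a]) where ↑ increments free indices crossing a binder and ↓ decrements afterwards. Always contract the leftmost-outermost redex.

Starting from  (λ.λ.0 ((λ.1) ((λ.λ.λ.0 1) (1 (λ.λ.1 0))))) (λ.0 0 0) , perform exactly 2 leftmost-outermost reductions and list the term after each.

  start: (λ.λ.0 ((λ.1) ((λ.λ.λ.0 1) (1 (λ.λ.1 0))))) (λ.0 0 0)
  step 1: λ.0 ((λ.1) ((λ.λ.λ.0 1) ((λ.0 0 0) (λ.λ.1 0))))
  step 2: λ.0 0

Answer: after 2 steps: λ.0 0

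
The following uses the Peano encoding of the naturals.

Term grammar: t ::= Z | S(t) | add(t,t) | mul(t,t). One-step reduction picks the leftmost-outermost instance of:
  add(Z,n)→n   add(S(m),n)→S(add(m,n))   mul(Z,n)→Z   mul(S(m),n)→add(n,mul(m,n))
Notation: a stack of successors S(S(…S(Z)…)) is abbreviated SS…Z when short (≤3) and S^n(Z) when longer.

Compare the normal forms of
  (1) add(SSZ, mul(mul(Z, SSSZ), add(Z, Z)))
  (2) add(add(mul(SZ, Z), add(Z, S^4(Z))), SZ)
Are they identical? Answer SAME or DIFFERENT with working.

Term A:
  start: add(SSZ, mul(mul(Z, SSSZ), add(Z, Z)))
  step 1: S(add(SZ, mul(mul(Z, SSSZ), add(Z, Z))))
  step 2: S(S(add(Z, mul(mul(Z, SSSZ), add(Z, Z)))))
  step 3: S(S(mul(mul(Z, SSSZ), add(Z, Z))))
  step 4: S(S(mul(Z, add(Z, Z))))
  step 5: SSZ

Term B:
  start: add(add(mul(SZ, Z), add(Z, S^4(Z))), SZ)
  step 1: add(add(add(Z, mul(Z, Z)), add(Z, S^4(Z))), SZ)
  step 2: add(add(mul(Z, Z), add(Z, S^4(Z))), SZ)
  step 3: add(add(Z, add(Z, S^4(Z))), SZ)
  step 4: add(add(Z, S^4(Z)), SZ)
  step 5: add(S^4(Z), SZ)
  step 6: S(add(SSSZ, SZ))
  step 7: S(S(add(SSZ, SZ)))
  step 8: S(S(S(add(SZ, SZ))))
  step 9: S(S(S(S(add(Z, SZ)))))
  step 10: S^5(Z)

Answer: DIFFERENT — A ⇓ SSZ, B ⇓ S^5(Z)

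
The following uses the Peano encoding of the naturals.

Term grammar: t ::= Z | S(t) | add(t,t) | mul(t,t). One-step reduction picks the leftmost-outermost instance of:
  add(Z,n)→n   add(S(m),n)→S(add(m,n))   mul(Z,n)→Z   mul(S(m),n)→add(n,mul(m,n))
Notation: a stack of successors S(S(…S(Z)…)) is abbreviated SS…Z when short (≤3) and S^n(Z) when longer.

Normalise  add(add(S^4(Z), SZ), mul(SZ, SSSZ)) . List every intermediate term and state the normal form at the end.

  start: add(add(S^4(Z), SZ), mul(SZ, SSSZ))
  step 1: add(S(add(SSSZ, SZ)), mul(SZ, SSSZ))
  step 2: S(add(add(SSSZ, SZ), mul(SZ, SSSZ)))
  step 3: S(add(S(add(SSZ, SZ)), mul(SZ, SSSZ)))
  step 4: S(S(add(add(SSZ, SZ), mul(SZ, SSSZ))))
  step 5: S(S(add(S(add(SZ, SZ)), mul(SZ, SSSZ))))
  step 6: S(S(S(add(add(SZ, SZ), mul(SZ, SSSZ)))))
  step 7: S(S(S(add(S(add(Z, SZ)), mul(SZ, SSSZ)))))
  step 8: S(S(S(S(add(add(Z, SZ), mul(SZ, SSSZ))))))
  step 9: S(S(S(S(add(SZ, mul(SZ, SSSZ))))))
  step 10: S(S(S(S(S(add(Z, mul(SZ, SSSZ)))))))
  step 11: S(S(S(S(S(mul(SZ, SSSZ))))))
  step 12: S(S(S(S(S(add(SSSZ, mul(Z, SSSZ)))))))
  step 13: S(S(S(S(S(S(add(SSZ, mul(Z, SSSZ))))))))
  step 14: S(S(S(S(S(S(S(add(SZ, mul(Z, SSSZ)))))))))
  step 15: S(S(S(S(S(S(S(S(add(Z, mul(Z, SSSZ))))))))))
  step 16: S(S(S(S(S(S(S(S(mul(Z, SSSZ)))))))))
  step 17: S^8(Z)

Answer: normal form = S^8(Z)  (in 17 steps)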